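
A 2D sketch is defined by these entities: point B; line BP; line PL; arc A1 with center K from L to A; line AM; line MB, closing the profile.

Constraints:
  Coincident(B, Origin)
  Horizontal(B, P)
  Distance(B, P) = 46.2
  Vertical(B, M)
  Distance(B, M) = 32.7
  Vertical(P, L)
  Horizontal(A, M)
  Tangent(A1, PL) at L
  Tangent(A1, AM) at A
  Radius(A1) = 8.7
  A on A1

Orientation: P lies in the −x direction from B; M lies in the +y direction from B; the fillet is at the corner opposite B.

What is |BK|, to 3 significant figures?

44.5

B is at the origin; B and P share the same y with |BP| = 46.2 and P on the −x side, so P = (-46.2, 0.00). B and M share the same x with |BM| = 32.7 and M on the +y side, so M = (0.00, 32.7). The virtual corner opposite B is at (-46.2, 32.7). Since A1 is tangent to PL there, KL ⟂ PL and the tangent condition forces KA to be normal to AM, with radius 8.7, so the center K sits 8.7 in from both sides at K = (-37.5, 24.0). Then |BK| = |K − B| = 44.5.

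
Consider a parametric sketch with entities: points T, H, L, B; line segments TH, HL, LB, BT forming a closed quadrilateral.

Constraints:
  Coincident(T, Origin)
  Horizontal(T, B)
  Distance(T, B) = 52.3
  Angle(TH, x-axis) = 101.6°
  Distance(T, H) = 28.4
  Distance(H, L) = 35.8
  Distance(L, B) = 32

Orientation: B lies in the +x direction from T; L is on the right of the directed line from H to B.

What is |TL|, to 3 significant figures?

20.8

T is at the origin; TB is horizontal with |TB| = 52.3 and B in +x, so B = (52.3, 0). TH runs at 101.6° with |TH| = 28.4, so H = (-5.71, 27.8). L is determined by |HL| = 35.8 and |LB| = 32.0 together: it lies at the intersection of circle(H, 35.8) and circle(B, 32.0). With |HB| = 64.3, the foot of the radical line on HB is 34.2 from H and the perpendicular offset is √(35.8² − 34.2²) = 10.7. Taking the right-of-HB solution: L = (20.5, 3.42).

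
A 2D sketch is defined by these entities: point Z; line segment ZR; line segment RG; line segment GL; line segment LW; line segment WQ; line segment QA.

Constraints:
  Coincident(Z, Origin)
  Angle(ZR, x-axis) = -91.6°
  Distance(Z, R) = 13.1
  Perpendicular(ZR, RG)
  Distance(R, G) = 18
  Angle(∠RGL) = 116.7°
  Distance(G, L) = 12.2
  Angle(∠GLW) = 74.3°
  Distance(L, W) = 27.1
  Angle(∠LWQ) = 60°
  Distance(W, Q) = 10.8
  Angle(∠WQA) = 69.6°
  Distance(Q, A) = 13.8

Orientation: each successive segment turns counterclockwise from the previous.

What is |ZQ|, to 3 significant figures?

7.25

Z is at the origin; ZR runs at -91.6° with length 13.1, so R = (-0.366, -13.1). The perpendicularity gives RG at right angles to ZR, so RG runs at -1.60°; with |RG| = 18.0, G = (17.6, -13.6). ∠RGL = 116.7° gives GL at 61.7° from the x-axis; with |GL| = 12.2, L = (23.4, -2.86). ∠GLW = 74.3° gives LW at 167° from the x-axis; with |LW| = 27.1, W = (-3.04, 3.06). ∠LWQ = 60.0° gives WQ at -72.6° from the x-axis; with |WQ| = 10.8, Q = (0.193, -7.25). Then |ZQ| = |Q − Z| = 7.25.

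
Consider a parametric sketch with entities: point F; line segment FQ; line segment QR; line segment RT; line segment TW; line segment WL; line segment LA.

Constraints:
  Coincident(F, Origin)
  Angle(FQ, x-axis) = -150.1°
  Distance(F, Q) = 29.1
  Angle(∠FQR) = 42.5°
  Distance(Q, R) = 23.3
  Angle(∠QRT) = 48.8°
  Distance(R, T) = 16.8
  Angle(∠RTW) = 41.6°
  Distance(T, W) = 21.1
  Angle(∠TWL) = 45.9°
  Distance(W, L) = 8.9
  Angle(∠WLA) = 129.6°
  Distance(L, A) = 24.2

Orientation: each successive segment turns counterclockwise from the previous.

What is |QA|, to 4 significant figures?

27.54

F is at the origin; FQ runs at -150.1° with length 29.1, so Q = (-25.23, -14.51). ∠FQR = 42.5° gives QR at -12.60° from the x-axis; with |QR| = 23.3, R = (-2.488, -19.59). ∠QRT = 48.8° gives RT at 118.6° from the x-axis; with |RT| = 16.8, T = (-10.53, -4.839). ∠RTW = 41.6° gives TW at -103.0° from the x-axis; with |TW| = 21.1, W = (-15.28, -25.40). ∠TWL = 45.9° gives WL at 31.10° from the x-axis; with |WL| = 8.9, L = (-7.656, -20.80). ∠WLA = 129.6° gives LA at 81.50° from the x-axis; with |LA| = 24.2, A = (-4.079, 3.134). Then |QA| = |A − Q| = 27.54.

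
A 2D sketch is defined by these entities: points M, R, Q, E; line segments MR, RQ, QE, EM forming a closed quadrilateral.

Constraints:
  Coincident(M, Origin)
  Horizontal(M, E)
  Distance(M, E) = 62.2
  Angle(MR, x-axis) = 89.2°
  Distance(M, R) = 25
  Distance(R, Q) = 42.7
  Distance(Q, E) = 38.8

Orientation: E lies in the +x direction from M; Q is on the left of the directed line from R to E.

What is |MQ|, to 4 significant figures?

53.77

M is at the origin; M and E share the same y with |ME| = 62.2 and E in +x, so E = (62.2, 0). MR runs at 89.2° with |MR| = 25.0, so R = (0.3491, 25.00). Q is determined by |RQ| = 42.7 and |QE| = 38.8 together: it lies at the intersection of circle(R, 42.7) and circle(E, 38.8). With |RE| = 66.71, the foot of the radical line on RE is 35.74 from R and the perpendicular offset is √(42.7² − 35.74²) = 23.37. Taking the left-of-RE solution: Q = (42.24, 33.27).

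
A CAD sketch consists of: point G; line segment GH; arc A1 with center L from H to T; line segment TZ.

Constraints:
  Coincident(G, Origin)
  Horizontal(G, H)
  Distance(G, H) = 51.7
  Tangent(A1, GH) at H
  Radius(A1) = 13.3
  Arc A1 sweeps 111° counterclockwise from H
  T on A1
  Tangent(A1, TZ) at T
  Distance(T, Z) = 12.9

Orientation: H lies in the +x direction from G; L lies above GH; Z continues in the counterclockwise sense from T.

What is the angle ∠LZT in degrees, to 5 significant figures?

45.875°

G is at the origin; G and H share the same y with |GH| = 51.7 and H on the +x side, so H = (51.700, 0.0000). Since A1 is tangent to GH there, LH ⟂ GH, so L = H + (0, 13.3) = (51.700, 13.300). On A1, H sits at bearing -90° from L; a 111° counterclockwise sweep puts T at bearing 21°, so T = L + 13.3·(cos 21°, sin 21°) = (64.117, 18.066). Tangency of A1 to TZ means the radius LT is perpendicular to TZ, so TZ runs along (−sin 21°, cos 21°); with |TZ| = 12.9, Z = (59.494, 30.109). Then cos ∠LZT = ZL·ZT / (|ZL||ZT|), giving 45.875°.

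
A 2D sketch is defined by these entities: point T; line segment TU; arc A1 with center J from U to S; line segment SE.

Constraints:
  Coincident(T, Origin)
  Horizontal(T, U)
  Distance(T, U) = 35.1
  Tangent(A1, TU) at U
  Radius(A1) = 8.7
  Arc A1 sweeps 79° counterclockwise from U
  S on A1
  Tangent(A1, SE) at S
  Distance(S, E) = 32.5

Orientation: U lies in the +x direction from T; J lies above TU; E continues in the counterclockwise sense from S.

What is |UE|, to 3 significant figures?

41.6

On A1, U sits at bearing -90° from J; a 79° counterclockwise sweep puts S at bearing -11°, so S = J + 8.7·(cos -11°, sin -11°) = (43.6, 7.04). Tangency of A1 to SE means the radius JS is perpendicular to SE, so SE runs along (−sin -11°, cos -11°); with |SE| = 32.5, E = (49.8, 38.9). Then |UE| = |E − U| = 41.6.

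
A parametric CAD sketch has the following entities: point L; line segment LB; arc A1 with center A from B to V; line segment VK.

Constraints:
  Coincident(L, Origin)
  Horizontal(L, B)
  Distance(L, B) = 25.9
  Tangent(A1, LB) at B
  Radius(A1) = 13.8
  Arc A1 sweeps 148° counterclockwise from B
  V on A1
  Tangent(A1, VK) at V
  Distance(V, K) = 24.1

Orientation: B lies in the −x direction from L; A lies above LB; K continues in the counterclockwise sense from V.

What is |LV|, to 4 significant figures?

31.56

L is at the origin; L and B share the same y with |LB| = 25.9 and B on the −x side, so B = (-25.90, 0.000). A1 meets LB tangentially, so AB is at right angles to LB, so A = B + (0, 13.8) = (-25.90, 13.80). On A1, B sits at bearing -90° from A; a 148° counterclockwise sweep puts V at bearing 58°, so V = A + 13.8·(cos 58°, sin 58°) = (-18.59, 25.50). Then |LV| = |V − L| = 31.56.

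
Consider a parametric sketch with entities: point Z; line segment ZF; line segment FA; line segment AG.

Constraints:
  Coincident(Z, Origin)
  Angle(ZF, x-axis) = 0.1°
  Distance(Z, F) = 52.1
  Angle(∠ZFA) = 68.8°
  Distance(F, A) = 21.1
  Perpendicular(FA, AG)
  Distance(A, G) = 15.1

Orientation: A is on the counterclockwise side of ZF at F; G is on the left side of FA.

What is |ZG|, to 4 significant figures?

33.55

Z is at the origin; ZF runs at 0.1° with length 52.1, so F = 52.1·(cos 0.1°, sin 0.1°) = (52.10, 0.09093). ∠ZFA = 68.8°, so FA runs at 0.1° + (180° − 68.8°) = 111.3° from the x-axis; with |FA| = 21.1, A = F + 21.1·(cos 111.3°, sin 111.3°) = (44.44, 19.75). FA ⟂ AG; with |AG| = 15.1 on the left of FA, G = A + 15.1·(-0.9317, -0.3633) = (30.37, 14.26). Then |ZG| = |G − Z| = 33.55.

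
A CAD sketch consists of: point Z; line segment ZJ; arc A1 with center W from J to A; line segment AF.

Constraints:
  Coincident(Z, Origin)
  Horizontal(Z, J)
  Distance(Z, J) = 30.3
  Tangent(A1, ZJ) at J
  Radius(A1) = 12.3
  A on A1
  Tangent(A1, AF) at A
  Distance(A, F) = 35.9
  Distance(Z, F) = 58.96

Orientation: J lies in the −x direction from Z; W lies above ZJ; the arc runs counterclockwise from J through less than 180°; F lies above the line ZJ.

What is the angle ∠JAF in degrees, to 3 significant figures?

125°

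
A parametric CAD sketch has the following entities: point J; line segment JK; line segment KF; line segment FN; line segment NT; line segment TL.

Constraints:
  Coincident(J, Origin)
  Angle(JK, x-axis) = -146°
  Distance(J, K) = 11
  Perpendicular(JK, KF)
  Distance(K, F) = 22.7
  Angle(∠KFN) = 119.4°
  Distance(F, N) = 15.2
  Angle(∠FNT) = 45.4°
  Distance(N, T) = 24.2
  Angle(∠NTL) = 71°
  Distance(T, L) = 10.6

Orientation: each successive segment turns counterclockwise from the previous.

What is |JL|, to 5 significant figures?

18.128

J is at the origin; JK runs at -146.0° with length 11.0, so K = (-9.1194, -6.1511). JK ⟂ KF, so KF runs at -56.000°; with |KF| = 22.7, F = (3.5743, -24.970). ∠KFN = 119.4° gives FN at 4.6000° from the x-axis; with |FN| = 15.2, N = (18.725, -23.751). ∠FNT = 45.4° gives NT at 139.20° from the x-axis; with |NT| = 24.2, T = (0.40602, -7.9385). ∠NTL = 71.0° gives TL at -111.80° from the x-axis; with |TL| = 10.6, L = (-3.5305, -17.780). Then |JL| = |L − J| = 18.128.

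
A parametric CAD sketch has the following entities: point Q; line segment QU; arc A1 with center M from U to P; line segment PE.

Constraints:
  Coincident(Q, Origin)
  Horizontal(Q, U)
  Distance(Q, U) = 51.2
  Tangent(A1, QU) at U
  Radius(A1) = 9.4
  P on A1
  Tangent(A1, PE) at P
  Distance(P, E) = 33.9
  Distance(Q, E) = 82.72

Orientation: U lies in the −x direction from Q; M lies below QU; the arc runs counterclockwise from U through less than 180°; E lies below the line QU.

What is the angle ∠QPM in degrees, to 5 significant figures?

31.344°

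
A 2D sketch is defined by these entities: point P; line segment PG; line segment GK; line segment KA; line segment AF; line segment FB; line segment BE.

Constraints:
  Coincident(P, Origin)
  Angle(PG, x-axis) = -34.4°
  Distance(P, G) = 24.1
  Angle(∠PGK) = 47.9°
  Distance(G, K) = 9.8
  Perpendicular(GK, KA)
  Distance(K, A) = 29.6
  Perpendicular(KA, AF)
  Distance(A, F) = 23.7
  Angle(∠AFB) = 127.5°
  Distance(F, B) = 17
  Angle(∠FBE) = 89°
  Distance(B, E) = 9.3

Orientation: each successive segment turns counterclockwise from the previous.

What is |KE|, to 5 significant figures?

28.602

P is at the origin; PG runs at -34.4° with length 24.1, so G = (19.885, -13.616). ∠PGK = 47.9° gives GK at 97.700° from the x-axis; with |GK| = 9.8, K = (18.572, -3.9041). The perpendicularity gives KA at right angles to GK, so KA runs at -172.30°; with |KA| = 29.6, A = (-10.761, -7.8701). KA is perpendicular to AF, so AF runs at -82.300°; with |AF| = 23.7, F = (-7.5855, -31.356). ∠AFB = 127.5° gives FB at -29.800° from the x-axis; with |FB| = 17.0, B = (7.1666, -39.805). ∠FBE = 89.0° gives BE at 61.200° from the x-axis; with |BE| = 9.3, E = (11.647, -31.655). Then |KE| = |E − K| = 28.602.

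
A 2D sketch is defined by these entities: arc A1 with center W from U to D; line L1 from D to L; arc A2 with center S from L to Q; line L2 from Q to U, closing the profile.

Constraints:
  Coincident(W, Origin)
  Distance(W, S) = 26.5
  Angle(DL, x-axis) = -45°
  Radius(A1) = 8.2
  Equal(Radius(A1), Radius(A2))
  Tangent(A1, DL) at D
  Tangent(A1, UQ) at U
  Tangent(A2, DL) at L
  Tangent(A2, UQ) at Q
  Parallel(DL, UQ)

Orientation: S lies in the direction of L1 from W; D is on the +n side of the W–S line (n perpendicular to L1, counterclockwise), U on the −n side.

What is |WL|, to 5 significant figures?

27.740

The slot axis is L1's direction at -45.0°, so u = (cos -45.0°, sin -45.0°) = (0.70711, -0.70711) and n = (−sin -45.0°, cos -45.0°) = (0.70711, 0.70711). W is at the origin and S lies 26.5 along u from W, so S = 26.5·u = (18.738, -18.738). Tangency of A1 to both parallel lines with radius 8.2 puts D and U at W ± 8.2·n: D = (5.7983, 5.7983), U = (-5.7983, -5.7983). Equal radii place L and Q the same way about S: L = S + 8.2·n = (24.537, -12.940), Q = S − 8.2·n = (12.940, -24.537). Then |WL| = |L − W| = 27.740.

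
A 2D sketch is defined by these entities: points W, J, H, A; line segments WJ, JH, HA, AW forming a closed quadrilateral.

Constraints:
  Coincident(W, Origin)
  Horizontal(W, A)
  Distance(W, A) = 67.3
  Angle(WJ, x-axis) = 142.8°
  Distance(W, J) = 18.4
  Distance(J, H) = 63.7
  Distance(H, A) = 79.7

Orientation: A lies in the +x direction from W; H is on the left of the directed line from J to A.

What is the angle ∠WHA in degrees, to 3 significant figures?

53.6°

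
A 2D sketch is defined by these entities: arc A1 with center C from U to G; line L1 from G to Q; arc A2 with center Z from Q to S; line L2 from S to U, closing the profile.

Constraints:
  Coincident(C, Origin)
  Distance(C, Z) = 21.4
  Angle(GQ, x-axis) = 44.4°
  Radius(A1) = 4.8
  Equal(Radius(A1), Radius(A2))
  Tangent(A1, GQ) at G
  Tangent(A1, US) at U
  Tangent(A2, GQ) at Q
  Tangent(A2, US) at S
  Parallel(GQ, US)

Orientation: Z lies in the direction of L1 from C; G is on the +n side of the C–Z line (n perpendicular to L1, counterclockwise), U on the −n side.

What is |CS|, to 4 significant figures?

21.93

The slot axis is L1's direction at 44.4°, so u = (cos 44.4°, sin 44.4°) = (0.7145, 0.6997) and n = (−sin 44.4°, cos 44.4°) = (-0.6997, 0.7145). C is at the origin and Z lies 21.4 along u from C, so Z = 21.4·u = (15.29, 14.97). Tangency of A1 to both parallel lines with radius 4.8 puts G and U at C ± 4.8·n: G = (-3.358, 3.429), U = (3.358, -3.429). Equal radii place Q and S the same way about Z: Q = Z + 4.8·n = (11.93, 18.40), S = Z − 4.8·n = (18.65, 11.54). Then |CS| = |S − C| = 21.93.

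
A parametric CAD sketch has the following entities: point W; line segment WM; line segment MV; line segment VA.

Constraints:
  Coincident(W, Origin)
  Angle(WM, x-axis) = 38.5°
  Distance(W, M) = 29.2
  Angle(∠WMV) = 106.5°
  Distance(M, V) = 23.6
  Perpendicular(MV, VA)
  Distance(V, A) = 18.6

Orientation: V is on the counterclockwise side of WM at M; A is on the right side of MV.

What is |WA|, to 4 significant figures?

56.47

∠WMV = 106.5°, so MV runs at 38.5° + (180° − 106.5°) = 112.0° from the x-axis; with |MV| = 23.6, V = M + 23.6·(cos 112.0°, sin 112.0°) = (14.01, 40.06). The perpendicularity gives VA at right angles to MV; with |VA| = 18.6 on the right of MV, A = V + 18.6·(0.9272, 0.3746) = (31.26, 47.03). Then |WA| = |A − W| = 56.47.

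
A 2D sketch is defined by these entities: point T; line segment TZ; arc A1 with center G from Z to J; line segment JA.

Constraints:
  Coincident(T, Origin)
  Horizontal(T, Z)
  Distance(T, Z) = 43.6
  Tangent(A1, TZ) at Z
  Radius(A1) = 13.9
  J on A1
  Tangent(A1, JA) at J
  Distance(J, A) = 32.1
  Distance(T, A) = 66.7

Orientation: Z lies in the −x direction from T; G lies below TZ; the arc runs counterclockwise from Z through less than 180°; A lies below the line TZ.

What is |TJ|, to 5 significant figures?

59.650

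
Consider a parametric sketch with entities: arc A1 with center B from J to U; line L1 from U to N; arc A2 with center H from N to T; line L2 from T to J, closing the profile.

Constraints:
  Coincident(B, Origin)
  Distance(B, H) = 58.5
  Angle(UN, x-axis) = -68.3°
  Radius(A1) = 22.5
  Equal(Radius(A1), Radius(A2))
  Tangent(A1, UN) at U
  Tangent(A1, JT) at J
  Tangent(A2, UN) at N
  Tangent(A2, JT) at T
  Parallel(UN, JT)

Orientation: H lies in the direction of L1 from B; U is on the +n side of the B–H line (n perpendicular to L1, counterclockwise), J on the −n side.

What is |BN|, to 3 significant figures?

62.7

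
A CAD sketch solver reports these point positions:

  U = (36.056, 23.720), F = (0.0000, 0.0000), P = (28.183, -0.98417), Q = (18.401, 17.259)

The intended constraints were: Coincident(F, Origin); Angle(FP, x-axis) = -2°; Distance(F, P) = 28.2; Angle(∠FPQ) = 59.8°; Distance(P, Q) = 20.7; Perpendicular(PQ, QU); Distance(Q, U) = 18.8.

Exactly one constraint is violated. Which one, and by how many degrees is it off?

Perpendicular(PQ, QU) — off by 8.10°.

F = (0.00, 0.00) ✓; FP at -2.000° ✓; |FP| = 28.20 ✓; ∠FPQ = 59.80° ✓; |PQ| = 20.70 ✓; ∠(PQ, QU) = 98.10° ✗; |QU| = 18.80 ✓.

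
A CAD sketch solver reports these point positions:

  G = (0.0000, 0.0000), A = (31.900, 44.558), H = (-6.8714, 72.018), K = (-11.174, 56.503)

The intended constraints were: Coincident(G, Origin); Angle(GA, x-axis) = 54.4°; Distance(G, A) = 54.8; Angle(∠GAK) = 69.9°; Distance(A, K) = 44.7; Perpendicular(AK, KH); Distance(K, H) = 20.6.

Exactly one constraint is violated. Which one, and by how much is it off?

Distance(K, H) = 20.6 — off by 4.50.

G = (0.00, 0.00) ✓; GA at 54.40° ✓; |GA| = 54.80 ✓; ∠GAK = 69.90° ✓; |AK| = 44.70 ✓; ∠(AK, KH) = 90.00° ✓; |KH| = 16.10 ✗.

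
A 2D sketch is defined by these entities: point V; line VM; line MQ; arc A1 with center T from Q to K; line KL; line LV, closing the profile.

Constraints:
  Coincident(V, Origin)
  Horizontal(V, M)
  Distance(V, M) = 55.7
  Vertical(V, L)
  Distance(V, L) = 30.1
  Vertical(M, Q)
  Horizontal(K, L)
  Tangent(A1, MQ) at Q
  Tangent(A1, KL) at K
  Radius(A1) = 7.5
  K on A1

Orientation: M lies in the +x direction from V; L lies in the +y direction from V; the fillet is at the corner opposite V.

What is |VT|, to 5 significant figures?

53.235

V is at the origin; VM is horizontal with |VM| = 55.7 and M on the +x side, so M = (55.700, 0.0000). VL is vertical with |VL| = 30.1 and L on the +y side, so L = (0.0000, 30.100). The virtual corner opposite V is at (55.700, 30.100). The tangent condition forces TQ to be normal to MQ and the tangent condition forces TK to be normal to KL, with radius 7.5, so the center T sits 7.5 in from both sides at T = (48.200, 22.600). Then |VT| = |T − V| = 53.235.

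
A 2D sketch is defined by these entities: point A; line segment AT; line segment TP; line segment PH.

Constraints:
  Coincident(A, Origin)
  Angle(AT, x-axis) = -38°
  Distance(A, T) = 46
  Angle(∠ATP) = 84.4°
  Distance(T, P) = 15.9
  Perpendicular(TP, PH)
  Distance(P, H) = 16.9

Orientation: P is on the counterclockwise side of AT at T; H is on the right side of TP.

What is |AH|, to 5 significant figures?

63.711

A is at the origin; AT runs at -38.0° with length 46.0, so T = 46.0·(cos -38.0°, sin -38.0°) = (36.248, -28.320). ∠ATP = 84.4°, so TP runs at -38.0° + (180° − 84.4°) = 57.600° from the x-axis; with |TP| = 15.9, P = T + 15.9·(cos 57.600°, sin 57.600°) = (44.768, -14.896). TP ⟂ PH; with |PH| = 16.9 on the right of TP, H = P + 16.9·(0.84433, -0.53583) = (59.037, -23.951). Then |AH| = |H − A| = 63.711.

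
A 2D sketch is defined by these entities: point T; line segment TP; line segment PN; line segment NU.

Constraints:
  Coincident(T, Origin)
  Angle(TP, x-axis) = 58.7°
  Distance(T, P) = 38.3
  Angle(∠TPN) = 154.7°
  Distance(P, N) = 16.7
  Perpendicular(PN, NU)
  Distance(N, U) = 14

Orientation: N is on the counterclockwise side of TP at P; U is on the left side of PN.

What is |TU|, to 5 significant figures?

51.381

T is at the origin; TP runs at 58.7° with length 38.3, so P = 38.3·(cos 58.7°, sin 58.7°) = (19.898, 32.726). ∠TPN = 154.7°, so PN runs at 58.7° + (180° − 154.7°) = 84.000° from the x-axis; with |PN| = 16.7, N = P + 16.7·(cos 84.000°, sin 84.000°) = (21.643, 49.334). PN is perpendicular to NU; with |NU| = 14.0 on the left of PN, U = N + 14.0·(-0.99452, 0.10453) = (7.7199, 50.798). Then |TU| = |U − T| = 51.381.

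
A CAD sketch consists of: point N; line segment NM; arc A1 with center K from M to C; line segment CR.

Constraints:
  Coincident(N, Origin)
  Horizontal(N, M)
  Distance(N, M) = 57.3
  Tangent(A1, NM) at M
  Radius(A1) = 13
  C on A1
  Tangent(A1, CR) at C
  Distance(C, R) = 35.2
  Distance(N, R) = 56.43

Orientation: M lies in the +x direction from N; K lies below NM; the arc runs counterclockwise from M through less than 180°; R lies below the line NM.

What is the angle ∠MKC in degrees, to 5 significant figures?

75.149°

Checks: N = (0.00, 0.00) ✓; |KM| = 13.00 ✓; |KC| = 13.00 ✓; ∠(KC, CR) = 90.00° ✓; |CR| = 35.20 ✓; |NR| = 56.43 ✓.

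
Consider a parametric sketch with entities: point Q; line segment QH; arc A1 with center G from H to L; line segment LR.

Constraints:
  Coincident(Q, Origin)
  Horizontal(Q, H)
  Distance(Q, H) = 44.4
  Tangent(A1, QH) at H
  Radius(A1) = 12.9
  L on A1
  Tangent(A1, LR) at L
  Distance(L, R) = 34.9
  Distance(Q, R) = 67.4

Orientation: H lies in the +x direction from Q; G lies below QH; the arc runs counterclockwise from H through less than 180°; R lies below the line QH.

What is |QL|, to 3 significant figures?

36.9

Checks: |GH| = 12.90 ✓; |GL| = 12.90 ✓; ∠(GL, LR) = 90.00° ✓; |LR| = 34.90 ✓; |QR| = 67.40 ✓.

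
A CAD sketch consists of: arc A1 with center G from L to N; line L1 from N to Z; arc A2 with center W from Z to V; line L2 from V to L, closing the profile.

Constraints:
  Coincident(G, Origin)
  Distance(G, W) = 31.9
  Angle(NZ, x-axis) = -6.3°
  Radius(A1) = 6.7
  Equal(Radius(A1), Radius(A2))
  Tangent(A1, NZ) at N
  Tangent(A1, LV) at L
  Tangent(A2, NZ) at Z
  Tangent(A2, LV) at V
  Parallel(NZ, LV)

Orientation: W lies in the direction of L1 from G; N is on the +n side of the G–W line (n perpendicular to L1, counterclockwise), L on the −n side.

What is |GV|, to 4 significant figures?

32.60

The slot axis is L1's direction at -6.3°, so u = (cos -6.3°, sin -6.3°) = (0.9940, -0.1097) and n = (−sin -6.3°, cos -6.3°) = (0.1097, 0.9940). G is at the origin and W lies 31.9 along u from G, so W = 31.9·u = (31.71, -3.501). Tangency of A1 to both parallel lines with radius 6.7 puts N and L at G ± 6.7·n: N = (0.7352, 6.660), L = (-0.7352, -6.660). Equal radii place Z and V the same way about W: Z = W + 6.7·n = (32.44, 3.159), V = W − 6.7·n = (30.97, -10.16). Then |GV| = |V − G| = 32.60.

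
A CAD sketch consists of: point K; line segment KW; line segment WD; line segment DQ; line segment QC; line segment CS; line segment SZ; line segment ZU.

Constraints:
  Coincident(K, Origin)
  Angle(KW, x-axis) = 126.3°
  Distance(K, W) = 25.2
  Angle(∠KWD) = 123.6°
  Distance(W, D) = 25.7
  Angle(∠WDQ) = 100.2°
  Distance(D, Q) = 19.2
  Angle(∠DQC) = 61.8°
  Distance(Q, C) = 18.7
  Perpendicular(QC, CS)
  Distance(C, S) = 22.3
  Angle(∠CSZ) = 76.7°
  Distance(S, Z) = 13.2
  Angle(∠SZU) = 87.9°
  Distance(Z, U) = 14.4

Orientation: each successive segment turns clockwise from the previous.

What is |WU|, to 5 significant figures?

24.107

K is at the origin; KW runs at 126.3° with length 25.2, so W = (-14.919, 20.309). ∠KWD = 123.6° gives WD at 69.900° from the x-axis; with |WD| = 25.7, D = (-6.0867, 44.444). ∠WDQ = 100.2° gives DQ at -9.9000° from the x-axis; with |DQ| = 19.2, Q = (12.827, 41.143). ∠DQC = 61.8° gives QC at -128.10° from the x-axis; with |QC| = 18.7, C = (1.2889, 26.427). QC is perpendicular to CS, so CS runs at 141.90°; with |CS| = 22.3, S = (-16.260, 40.187). ∠CSZ = 76.7° gives SZ at 38.600° from the x-axis; with |SZ| = 13.2, Z = (-5.9437, 48.423). ∠SZU = 87.9° gives ZU at -53.500° from the x-axis; with |ZU| = 14.4, U = (2.6217, 36.847). Then |WU| = |U − W| = 24.107.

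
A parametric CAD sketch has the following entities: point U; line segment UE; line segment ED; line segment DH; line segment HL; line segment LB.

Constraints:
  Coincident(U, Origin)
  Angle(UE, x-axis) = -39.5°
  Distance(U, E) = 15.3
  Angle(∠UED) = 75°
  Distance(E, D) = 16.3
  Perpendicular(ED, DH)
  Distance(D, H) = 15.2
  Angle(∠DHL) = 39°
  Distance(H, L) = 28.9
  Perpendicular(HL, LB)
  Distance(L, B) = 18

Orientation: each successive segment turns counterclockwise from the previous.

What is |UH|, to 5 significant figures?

12.347

∠UED = 75.0° gives ED at 65.500° from the x-axis; with |ED| = 16.3, D = (18.565, 5.1004). The perpendicularity gives DH at right angles to ED, so DH runs at 155.50°; with |DH| = 15.2, H = (4.7339, 11.404). Then |UH| = |H − U| = 12.347.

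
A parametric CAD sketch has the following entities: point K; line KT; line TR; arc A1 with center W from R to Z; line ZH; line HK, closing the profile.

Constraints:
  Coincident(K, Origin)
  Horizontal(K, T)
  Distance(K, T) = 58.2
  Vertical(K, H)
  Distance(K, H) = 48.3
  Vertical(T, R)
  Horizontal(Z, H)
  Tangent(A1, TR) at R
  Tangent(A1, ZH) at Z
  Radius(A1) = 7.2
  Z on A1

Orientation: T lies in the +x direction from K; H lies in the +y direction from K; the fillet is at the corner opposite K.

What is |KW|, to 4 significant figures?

65.50

K and H share the same x with |KH| = 48.3 and H on the +y side, so H = (0.000, 48.30). The virtual corner opposite K is at (58.20, 48.30). The tangent condition forces WR to be normal to TR and A1 meets ZH tangentially, so WZ is at right angles to ZH, with radius 7.2, so the center W sits 7.2 in from both sides at W = (51.00, 41.10). Then |KW| = |W − K| = 65.50.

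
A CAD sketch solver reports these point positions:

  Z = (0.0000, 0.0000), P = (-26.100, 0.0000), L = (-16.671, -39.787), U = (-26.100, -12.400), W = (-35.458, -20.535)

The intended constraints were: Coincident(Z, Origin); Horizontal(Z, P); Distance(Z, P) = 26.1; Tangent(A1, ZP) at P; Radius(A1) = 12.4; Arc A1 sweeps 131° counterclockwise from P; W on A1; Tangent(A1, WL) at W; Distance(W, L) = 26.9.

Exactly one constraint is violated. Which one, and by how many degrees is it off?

Tangent(A1, WL) at W — off by 3.30°.

Z = (0.00, 0.00) ✓; Z.y = 0.00, P.y = 0.00 ✓; |ZP| = 26.10 ✓; ∠(UP, PZ) = 90.00° ✓; |UP| = 12.40 ✓; bearing(U→W) − bearing(U→P) = 131.0° ✓; |UW| = 12.40 ✓; ∠(UW, WL) = 86.70° ✗; |WL| = 26.90 ✓.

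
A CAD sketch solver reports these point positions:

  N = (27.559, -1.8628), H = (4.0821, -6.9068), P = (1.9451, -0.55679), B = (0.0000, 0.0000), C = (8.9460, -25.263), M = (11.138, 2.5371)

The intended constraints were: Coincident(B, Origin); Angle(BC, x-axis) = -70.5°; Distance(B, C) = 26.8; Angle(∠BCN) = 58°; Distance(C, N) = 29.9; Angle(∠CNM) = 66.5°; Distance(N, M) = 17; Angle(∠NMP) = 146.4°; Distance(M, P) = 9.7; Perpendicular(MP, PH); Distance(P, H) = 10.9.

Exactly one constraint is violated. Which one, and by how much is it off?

Distance(P, H) = 10.9 — off by 4.20.

B = (0.00, 0.00) ✓; BC at -70.50° ✓; |BC| = 26.80 ✓; ∠BCN = 58.00° ✓; |CN| = 29.90 ✓; ∠CNM = 66.50° ✓; |NM| = 17.00 ✓; ∠NMP = 146.4° ✓; |MP| = 9.700 ✓; ∠(MP, PH) = 90.00° ✓; |PH| = 6.700 ✗.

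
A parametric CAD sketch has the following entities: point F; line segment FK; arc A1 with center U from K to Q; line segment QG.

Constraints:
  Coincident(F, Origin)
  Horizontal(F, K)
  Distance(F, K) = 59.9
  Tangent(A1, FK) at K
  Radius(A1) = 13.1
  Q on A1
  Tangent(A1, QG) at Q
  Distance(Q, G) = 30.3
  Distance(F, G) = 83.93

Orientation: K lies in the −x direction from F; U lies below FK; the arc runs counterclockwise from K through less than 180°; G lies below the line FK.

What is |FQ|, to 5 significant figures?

74.269

Checks: |UQ| = 13.10 ✓; ∠(UQ, QG) = 90.00° ✓; |QG| = 30.30 ✓; |FG| = 83.93 ✓.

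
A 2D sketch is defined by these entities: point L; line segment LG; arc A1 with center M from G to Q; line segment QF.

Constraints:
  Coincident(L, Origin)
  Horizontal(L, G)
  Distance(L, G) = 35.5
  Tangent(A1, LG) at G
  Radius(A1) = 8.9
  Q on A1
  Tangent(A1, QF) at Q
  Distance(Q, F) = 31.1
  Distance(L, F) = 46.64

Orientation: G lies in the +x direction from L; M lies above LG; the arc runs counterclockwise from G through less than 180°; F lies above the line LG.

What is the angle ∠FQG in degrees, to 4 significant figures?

117.4°

Checks: |MQ| = 8.900 ✓; ∠(MQ, QF) = 90.00° ✓; |QF| = 31.10 ✓; |LF| = 46.64 ✓.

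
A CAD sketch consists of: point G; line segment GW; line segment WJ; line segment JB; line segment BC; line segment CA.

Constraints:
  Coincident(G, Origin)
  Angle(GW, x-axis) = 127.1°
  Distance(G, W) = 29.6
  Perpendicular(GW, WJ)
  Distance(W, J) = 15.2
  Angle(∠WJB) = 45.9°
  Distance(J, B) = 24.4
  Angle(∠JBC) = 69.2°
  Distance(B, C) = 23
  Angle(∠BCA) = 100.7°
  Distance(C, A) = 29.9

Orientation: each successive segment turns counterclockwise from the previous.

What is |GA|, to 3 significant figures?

52.0

G is at the origin; GW runs at 127.1° with length 29.6, so W = (-17.9, 23.6). GW ⟂ WJ, so WJ runs at -143°; with |WJ| = 15.2, J = (-30.0, 14.4). ∠WJB = 45.9° gives JB at -8.80° from the x-axis; with |JB| = 24.4, B = (-5.87, 10.7). ∠JBC = 69.2° gives BC at 102° from the x-axis; with |BC| = 23.0, C = (-10.6, 33.2). ∠BCA = 100.7° gives CA at -179° from the x-axis; with |CA| = 29.9, A = (-40.5, 32.5). Then |GA| = |A − G| = 52.0.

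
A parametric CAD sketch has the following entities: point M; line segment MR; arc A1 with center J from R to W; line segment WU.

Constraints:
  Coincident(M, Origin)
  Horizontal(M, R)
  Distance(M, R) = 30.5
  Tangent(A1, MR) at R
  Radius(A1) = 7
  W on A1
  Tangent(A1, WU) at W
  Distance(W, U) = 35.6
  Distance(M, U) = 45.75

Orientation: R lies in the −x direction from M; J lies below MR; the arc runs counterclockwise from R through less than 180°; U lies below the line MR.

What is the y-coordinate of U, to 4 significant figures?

-41.50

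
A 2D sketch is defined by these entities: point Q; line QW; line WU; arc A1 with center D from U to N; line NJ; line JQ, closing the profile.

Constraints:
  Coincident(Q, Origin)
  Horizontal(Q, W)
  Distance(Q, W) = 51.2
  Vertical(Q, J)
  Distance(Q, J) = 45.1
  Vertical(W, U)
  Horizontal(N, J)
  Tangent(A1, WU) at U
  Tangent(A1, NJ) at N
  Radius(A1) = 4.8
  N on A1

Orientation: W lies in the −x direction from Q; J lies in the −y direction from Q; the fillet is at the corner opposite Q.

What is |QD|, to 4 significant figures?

61.46

Q is at the origin; Q and W share the same y with |QW| = 51.2 and W on the −x side, so W = (-51.20, 0.000). Q and J share the same x with |QJ| = 45.1 and J on the −y side, so J = (0.000, -45.10). The virtual corner opposite Q is at (-51.20, -45.10). The tangent condition forces DU to be normal to WU and the tangent condition forces DN to be normal to NJ, with radius 4.8, so the center D sits 4.8 in from both sides at D = (-46.40, -40.30). Then |QD| = |D − Q| = 61.46.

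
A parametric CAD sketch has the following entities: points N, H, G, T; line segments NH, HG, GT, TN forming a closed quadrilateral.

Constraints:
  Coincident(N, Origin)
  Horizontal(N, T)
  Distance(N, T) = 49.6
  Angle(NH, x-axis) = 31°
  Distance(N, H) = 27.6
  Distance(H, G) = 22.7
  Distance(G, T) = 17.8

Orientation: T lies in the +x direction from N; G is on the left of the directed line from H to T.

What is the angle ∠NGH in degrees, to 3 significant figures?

12.5°

N is at the origin; N and T share the same y with |NT| = 49.6 and T in +x, so T = (49.6, 0). NH runs at 31.0° with |NH| = 27.6, so H = (23.7, 14.2). G is determined by |HG| = 22.7 and |GT| = 17.8 together: it lies at the intersection of circle(H, 22.7) and circle(T, 17.8). With |HT| = 29.6, the foot of the radical line on HT is 18.1 from H and the perpendicular offset is √(22.7² − 18.1²) = 13.6. Taking the left-of-HT solution: G = (46.1, 17.5).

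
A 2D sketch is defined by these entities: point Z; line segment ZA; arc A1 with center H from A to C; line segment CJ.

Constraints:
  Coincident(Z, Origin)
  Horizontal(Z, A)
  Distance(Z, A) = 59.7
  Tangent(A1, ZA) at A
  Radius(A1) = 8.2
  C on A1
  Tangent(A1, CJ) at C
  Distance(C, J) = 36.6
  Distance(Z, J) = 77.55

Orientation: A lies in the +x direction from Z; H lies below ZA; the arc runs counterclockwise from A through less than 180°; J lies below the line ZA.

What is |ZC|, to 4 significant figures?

52.95

Z is at the origin; ZA is horizontal with |ZA| = 59.7 and A on the +x side, so A = (59.70, 0.000). Since A1 is tangent to ZA there, HA ⟂ ZA, so H = A + (0, -8.2) = (59.70, -8.200). Since HC ⟂ CJ (tangency), |HJ| = √(8.2² + 36.6²) = 37.51 regardless of where C sits on A1. So J lies on both circle(Z, 77.55) and circle(H, 37.51); the below-ZA intersection is J = (62.74, -45.58). C is the foot of the tangent from J: C = (51.87, -10.64).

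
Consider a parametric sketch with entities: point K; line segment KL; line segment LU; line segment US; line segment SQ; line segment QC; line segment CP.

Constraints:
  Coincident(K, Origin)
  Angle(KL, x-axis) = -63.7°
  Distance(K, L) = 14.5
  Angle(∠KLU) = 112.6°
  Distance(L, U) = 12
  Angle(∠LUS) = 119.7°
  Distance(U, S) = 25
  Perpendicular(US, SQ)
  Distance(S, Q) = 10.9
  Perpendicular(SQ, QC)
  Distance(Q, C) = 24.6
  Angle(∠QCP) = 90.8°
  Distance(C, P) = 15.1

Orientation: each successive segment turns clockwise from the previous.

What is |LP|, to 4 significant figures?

15.86

K is at the origin; KL runs at -63.7° with length 14.5, so L = (6.425, -13.00). ∠KLU = 112.6° gives LU at -131.1° from the x-axis; with |LU| = 12.0, U = (-1.464, -22.04). ∠LUS = 119.7° gives US at 168.6° from the x-axis; with |US| = 25.0, S = (-25.97, -17.10). US ⟂ SQ, so SQ runs at 78.60°; with |SQ| = 10.9, Q = (-23.82, -6.415). SQ ⟂ QC, so QC runs at -11.40°; with |QC| = 24.6, C = (0.2984, -11.28). ∠QCP = 90.8° gives CP at -100.6° from the x-axis; with |CP| = 15.1, P = (-2.479, -26.12). Then |LP| = |P − L| = 15.86.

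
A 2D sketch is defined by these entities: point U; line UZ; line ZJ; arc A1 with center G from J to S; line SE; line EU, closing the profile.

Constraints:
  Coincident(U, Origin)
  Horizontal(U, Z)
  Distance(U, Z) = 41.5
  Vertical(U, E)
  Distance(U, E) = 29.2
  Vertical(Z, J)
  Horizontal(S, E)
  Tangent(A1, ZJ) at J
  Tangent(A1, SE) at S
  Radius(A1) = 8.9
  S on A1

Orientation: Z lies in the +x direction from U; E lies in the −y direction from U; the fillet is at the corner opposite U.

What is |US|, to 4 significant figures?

43.77

U is at the origin; U and Z share the same y with |UZ| = 41.5 and Z on the +x side, so Z = (41.50, 0.000). U and E share the same x with |UE| = 29.2 and E on the −y side, so E = (0.000, -29.20). The virtual corner opposite U is at (41.50, -29.20). The tangent condition forces GJ to be normal to ZJ and tangency of A1 to SE means the radius GS is perpendicular to SE, with radius 8.9, so the center G sits 8.9 in from both sides at G = (32.60, -20.30). That places the tangent points at J = (41.50, -20.30) on ZJ and S = (32.60, -29.20) on SE. Then |US| = |S − U| = 43.77.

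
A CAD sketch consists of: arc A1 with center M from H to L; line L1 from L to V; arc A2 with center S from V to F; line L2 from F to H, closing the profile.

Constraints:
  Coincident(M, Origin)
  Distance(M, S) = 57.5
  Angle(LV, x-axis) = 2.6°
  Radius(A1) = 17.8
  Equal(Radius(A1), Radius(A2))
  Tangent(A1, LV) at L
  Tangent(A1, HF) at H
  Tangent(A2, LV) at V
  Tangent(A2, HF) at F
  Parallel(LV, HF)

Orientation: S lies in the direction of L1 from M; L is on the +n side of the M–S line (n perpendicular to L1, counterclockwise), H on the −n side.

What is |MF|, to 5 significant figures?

60.192

The slot axis is L1's direction at 2.6°, so u = (cos 2.6°, sin 2.6°) = (0.99897, 0.045363) and n = (−sin 2.6°, cos 2.6°) = (-0.045363, 0.99897). M is at the origin and S lies 57.5 along u from M, so S = 57.5·u = (57.441, 2.6084). Tangency of A1 to both parallel lines with radius 17.8 puts L and H at M ± 17.8·n: L = (-0.80746, 17.782), H = (0.80746, -17.782). Equal radii place V and F the same way about S: V = S + 17.8·n = (56.633, 20.390), F = S − 17.8·n = (58.248, -15.173). Then |MF| = |F − M| = 60.192.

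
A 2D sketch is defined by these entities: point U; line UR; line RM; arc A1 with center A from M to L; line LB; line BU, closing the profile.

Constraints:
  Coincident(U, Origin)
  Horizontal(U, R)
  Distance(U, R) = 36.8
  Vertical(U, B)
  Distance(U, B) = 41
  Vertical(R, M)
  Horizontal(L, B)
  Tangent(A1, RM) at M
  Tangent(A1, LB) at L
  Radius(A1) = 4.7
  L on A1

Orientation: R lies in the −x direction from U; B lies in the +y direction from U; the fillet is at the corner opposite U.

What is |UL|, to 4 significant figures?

52.07

U is at the origin; UR is horizontal with |UR| = 36.8 and R on the −x side, so R = (-36.80, 0.000). UB is vertical with |UB| = 41.0 and B on the +y side, so B = (0.000, 41.00). The virtual corner opposite U is at (-36.80, 41.00). A1 meets RM tangentially, so AM is at right angles to RM and since A1 is tangent to LB there, AL ⟂ LB, with radius 4.7, so the center A sits 4.7 in from both sides at A = (-32.10, 36.30). That places the tangent points at M = (-36.80, 36.30) on RM and L = (-32.10, 41.00) on LB. Then |UL| = |L − U| = 52.07.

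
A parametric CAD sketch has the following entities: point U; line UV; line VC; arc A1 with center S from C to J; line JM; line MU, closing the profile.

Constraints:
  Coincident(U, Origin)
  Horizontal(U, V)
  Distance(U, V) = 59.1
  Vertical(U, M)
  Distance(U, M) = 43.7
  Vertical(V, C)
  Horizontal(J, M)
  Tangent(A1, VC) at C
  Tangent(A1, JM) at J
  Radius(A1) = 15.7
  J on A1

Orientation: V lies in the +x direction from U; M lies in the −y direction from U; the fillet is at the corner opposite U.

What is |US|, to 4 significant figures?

51.65

U is at the origin; U and V share the same y with |UV| = 59.1 and V on the +x side, so V = (59.10, 0.000). U and M share the same x with |UM| = 43.7 and M on the −y side, so M = (0.000, -43.70). The virtual corner opposite U is at (59.10, -43.70). Tangency of A1 to VC means the radius SC is perpendicular to VC and A1 meets JM tangentially, so SJ is at right angles to JM, with radius 15.7, so the center S sits 15.7 in from both sides at S = (43.40, -28.00). Then |US| = |S − U| = 51.65.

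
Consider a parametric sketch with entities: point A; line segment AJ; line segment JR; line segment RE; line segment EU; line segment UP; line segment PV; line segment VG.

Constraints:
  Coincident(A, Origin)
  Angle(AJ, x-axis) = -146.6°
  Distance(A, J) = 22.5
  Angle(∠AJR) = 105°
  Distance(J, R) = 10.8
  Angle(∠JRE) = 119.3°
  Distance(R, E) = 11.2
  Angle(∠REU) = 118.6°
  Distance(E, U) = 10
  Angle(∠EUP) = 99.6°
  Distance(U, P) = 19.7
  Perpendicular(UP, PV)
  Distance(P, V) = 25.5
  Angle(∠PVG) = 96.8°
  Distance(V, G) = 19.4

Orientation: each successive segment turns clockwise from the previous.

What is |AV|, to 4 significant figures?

35.59

A is at the origin; AJ runs at -146.6° with length 22.5, so J = (-18.78, -12.39). ∠AJR = 105.0° gives JR at 138.4° from the x-axis; with |JR| = 10.8, R = (-26.86, -5.215). ∠JRE = 119.3° gives RE at 77.70° from the x-axis; with |RE| = 11.2, E = (-24.47, 5.727). ∠REU = 118.6° gives EU at 16.30° from the x-axis; with |EU| = 10.0, U = (-14.88, 8.534). ∠EUP = 99.6° gives UP at -64.10° from the x-axis; with |UP| = 19.7, P = (-6.271, -9.187). The perpendicularity gives PV at right angles to UP, so PV runs at -154.1°; with |PV| = 25.5, V = (-29.21, -20.33). Then |AV| = |V − A| = 35.59.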